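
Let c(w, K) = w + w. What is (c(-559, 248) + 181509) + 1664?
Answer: 182055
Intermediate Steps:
c(w, K) = 2*w
(c(-559, 248) + 181509) + 1664 = (2*(-559) + 181509) + 1664 = (-1118 + 181509) + 1664 = 180391 + 1664 = 182055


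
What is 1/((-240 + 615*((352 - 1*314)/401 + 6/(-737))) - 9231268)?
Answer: -295537/2728236435796 ≈ -1.0833e-7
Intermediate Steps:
1/((-240 + 615*((352 - 1*314)/401 + 6/(-737))) - 9231268) = 1/((-240 + 615*((352 - 314)*(1/401) + 6*(-1/737))) - 9231268) = 1/((-240 + 615*(38*(1/401) - 6/737)) - 9231268) = 1/((-240 + 615*(38/401 - 6/737)) - 9231268) = 1/((-240 + 615*(25600/295537)) - 9231268) = 1/((-240 + 15744000/295537) - 9231268) = 1/(-55184880/295537 - 9231268) = 1/(-2728236435796/295537) = -295537/2728236435796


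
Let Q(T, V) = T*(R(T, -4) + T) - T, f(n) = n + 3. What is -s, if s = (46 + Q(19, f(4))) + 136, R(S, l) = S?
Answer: -885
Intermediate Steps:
f(n) = 3 + n
Q(T, V) = -T + 2*T**2 (Q(T, V) = T*(T + T) - T = T*(2*T) - T = 2*T**2 - T = -T + 2*T**2)
s = 885 (s = (46 + 19*(-1 + 2*19)) + 136 = (46 + 19*(-1 + 38)) + 136 = (46 + 19*37) + 136 = (46 + 703) + 136 = 749 + 136 = 885)
-s = -1*885 = -885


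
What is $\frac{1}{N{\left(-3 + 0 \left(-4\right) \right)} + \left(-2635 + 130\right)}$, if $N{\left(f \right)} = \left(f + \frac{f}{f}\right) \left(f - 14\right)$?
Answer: $- \frac{1}{2471} \approx -0.00040469$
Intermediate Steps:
$N{\left(f \right)} = \left(1 + f\right) \left(-14 + f\right)$ ($N{\left(f \right)} = \left(f + 1\right) \left(-14 + f\right) = \left(1 + f\right) \left(-14 + f\right)$)
$\frac{1}{N{\left(-3 + 0 \left(-4\right) \right)} + \left(-2635 + 130\right)} = \frac{1}{\left(-14 + \left(-3 + 0 \left(-4\right)\right)^{2} - 13 \left(-3 + 0 \left(-4\right)\right)\right) + \left(-2635 + 130\right)} = \frac{1}{\left(-14 + \left(-3 + 0\right)^{2} - 13 \left(-3 + 0\right)\right) - 2505} = \frac{1}{\left(-14 + \left(-3\right)^{2} - -39\right) - 2505} = \frac{1}{\left(-14 + 9 + 39\right) - 2505} = \frac{1}{34 - 2505} = \frac{1}{-2471} = - \frac{1}{2471}$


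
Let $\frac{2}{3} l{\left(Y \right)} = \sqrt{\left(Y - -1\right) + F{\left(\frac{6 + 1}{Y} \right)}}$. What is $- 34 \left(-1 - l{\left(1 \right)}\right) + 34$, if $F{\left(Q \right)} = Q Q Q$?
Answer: $68 + 51 \sqrt{345} \approx 1015.3$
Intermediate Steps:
$F{\left(Q \right)} = Q^{3}$ ($F{\left(Q \right)} = Q^{2} Q = Q^{3}$)
$l{\left(Y \right)} = \frac{3 \sqrt{1 + Y + \frac{343}{Y^{3}}}}{2}$ ($l{\left(Y \right)} = \frac{3 \sqrt{\left(Y - -1\right) + \left(\frac{6 + 1}{Y}\right)^{3}}}{2} = \frac{3 \sqrt{\left(Y + 1\right) + \left(\frac{7}{Y}\right)^{3}}}{2} = \frac{3 \sqrt{\left(1 + Y\right) + \frac{343}{Y^{3}}}}{2} = \frac{3 \sqrt{1 + Y + \frac{343}{Y^{3}}}}{2}$)
$- 34 \left(-1 - l{\left(1 \right)}\right) + 34 = - 34 \left(-1 - \frac{3 \sqrt{1 + 1 + 343 \cdot 1^{-3}}}{2}\right) + 34 = - 34 \left(-1 - \frac{3 \sqrt{1 + 1 + 343 \cdot 1}}{2}\right) + 34 = - 34 \left(-1 - \frac{3 \sqrt{1 + 1 + 343}}{2}\right) + 34 = - 34 \left(-1 - \frac{3 \sqrt{345}}{2}\right) + 34 = \left(34 + 51 \sqrt{345}\right) + 34 = 68 + 51 \sqrt{345}$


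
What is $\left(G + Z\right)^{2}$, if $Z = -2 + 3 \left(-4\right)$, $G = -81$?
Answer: $9025$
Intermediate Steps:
$Z = -14$ ($Z = -2 - 12 = -14$)
$\left(G + Z\right)^{2} = \left(-81 - 14\right)^{2} = \left(-95\right)^{2} = 9025$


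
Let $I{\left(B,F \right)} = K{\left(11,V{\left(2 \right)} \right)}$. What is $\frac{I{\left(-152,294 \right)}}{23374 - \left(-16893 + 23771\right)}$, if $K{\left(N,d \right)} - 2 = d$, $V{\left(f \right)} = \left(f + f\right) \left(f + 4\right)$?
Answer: $\frac{13}{8248} \approx 0.0015761$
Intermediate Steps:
$V{\left(f \right)} = 2 f \left(4 + f\right)$
$K{\left(N,d \right)} = 2 + d$
$I{\left(B,F \right)} = 26$ ($I{\left(B,F \right)} = 2 + 2 \cdot 2 \left(4 + 2\right) = 2 + 2 \cdot 2 \cdot 6 = 2 + 24 = 26$)
$\frac{I{\left(-152,294 \right)}}{23374 - \left(-16893 + 23771\right)} = \frac{26}{23374 - \left(-16893 + 23771\right)} = \frac{26}{23374 - 6878} = \frac{26}{16496} = 26 \cdot \frac{1}{16496} = \frac{13}{8248}$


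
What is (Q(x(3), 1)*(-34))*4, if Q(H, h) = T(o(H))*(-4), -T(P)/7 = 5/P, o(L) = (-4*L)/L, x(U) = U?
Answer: 4760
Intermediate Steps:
o(L) = -4
T(P) = -35/P
Q(H, h) = -35 (Q(H, h) = -35/(-4)*(-4) = -35*(-¼)*(-4) = (35/4)*(-4) = -35)
(Q(x(3), 1)*(-34))*4 = -35*(-34)*4 = 1190*4 = 4760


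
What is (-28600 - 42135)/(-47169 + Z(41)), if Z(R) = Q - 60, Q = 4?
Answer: 14147/9445 ≈ 1.4978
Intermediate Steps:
Z(R) = -56 (Z(R) = 4 - 60 = -56)
(-28600 - 42135)/(-47169 + Z(41)) = (-28600 - 42135)/(-47169 - 56) = -70735/(-47225) = -70735*(-1/47225) = 14147/9445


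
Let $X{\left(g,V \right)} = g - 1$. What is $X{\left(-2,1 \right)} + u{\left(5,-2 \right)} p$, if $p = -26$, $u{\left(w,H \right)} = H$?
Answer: $49$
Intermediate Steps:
$X{\left(g,V \right)} = -1 + g$ ($X{\left(g,V \right)} = g - 1 = -1 + g$)
$X{\left(-2,1 \right)} + u{\left(5,-2 \right)} p = \left(-1 - 2\right) - -52 = -3 + 52 = 49$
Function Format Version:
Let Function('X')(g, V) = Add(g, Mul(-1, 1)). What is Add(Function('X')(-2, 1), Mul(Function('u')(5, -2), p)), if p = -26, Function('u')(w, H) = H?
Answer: 49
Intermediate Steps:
Function('X')(g, V) = Add(-1, g) (Function('X')(g, V) = Add(g, -1) = Add(-1, g))
Add(Function('X')(-2, 1), Mul(Function('u')(5, -2), p)) = Add(Add(-1, -2), Mul(-2, -26)) = Add(-3, 52) = 49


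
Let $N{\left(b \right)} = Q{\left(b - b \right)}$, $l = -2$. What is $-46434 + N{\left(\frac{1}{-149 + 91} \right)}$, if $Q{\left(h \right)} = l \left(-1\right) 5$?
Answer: $-46424$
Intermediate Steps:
$Q{\left(h \right)} = 10$ ($Q{\left(h \right)} = \left(-2\right) \left(-1\right) 5 = 2 \cdot 5 = 10$)
$N{\left(b \right)} = 10$
$-46434 + N{\left(\frac{1}{-149 + 91} \right)} = -46434 + 10 = -46424$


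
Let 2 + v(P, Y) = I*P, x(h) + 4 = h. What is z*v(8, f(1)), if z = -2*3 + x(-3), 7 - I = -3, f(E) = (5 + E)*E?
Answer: -1014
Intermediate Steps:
x(h) = -4 + h
f(E) = E*(5 + E)
I = 10 (I = 7 - 1*(-3) = 7 + 3 = 10)
v(P, Y) = -2 + 10*P
z = -13 (z = -2*3 + (-4 - 3) = -6 - 7 = -13)
z*v(8, f(1)) = -13*(-2 + 10*8) = -13*(-2 + 80) = -13*78 = -1014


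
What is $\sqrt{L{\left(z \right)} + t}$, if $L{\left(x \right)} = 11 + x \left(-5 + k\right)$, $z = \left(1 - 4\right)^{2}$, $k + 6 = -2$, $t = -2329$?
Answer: $i \sqrt{2435} \approx 49.346 i$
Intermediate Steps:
$k = -8$ ($k = -6 - 2 = -8$)
$z = 9$ ($z = \left(-3\right)^{2} = 9$)
$L{\left(x \right)} = 11 - 13 x$ ($L{\left(x \right)} = 11 + x \left(-5 - 8\right) = 11 + x \left(-13\right) = 11 - 13 x$)
$\sqrt{L{\left(z \right)} + t} = \sqrt{\left(11 - 117\right) - 2329} = \sqrt{-106 - 2329} = \sqrt{-2435} = i \sqrt{2435}$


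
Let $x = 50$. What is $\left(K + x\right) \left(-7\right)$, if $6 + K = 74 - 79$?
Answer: $-273$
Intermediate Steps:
$K = -11$ ($K = -6 + \left(74 - 79\right) = -6 - 5 = -11$)
$\left(K + x\right) \left(-7\right) = \left(-11 + 50\right) \left(-7\right) = 39 \left(-7\right) = -273$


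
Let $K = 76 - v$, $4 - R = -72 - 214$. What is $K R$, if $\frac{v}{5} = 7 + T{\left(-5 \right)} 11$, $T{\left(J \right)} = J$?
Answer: $91640$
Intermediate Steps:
$v = -240$ ($v = 5 \left(7 - 55\right) = 5 \left(-48\right) = -240$)
$R = 290$ ($R = 4 - \left(-72 - 214\right) = 4 - -286 = 4 + 286 = 290$)
$K = 316$ ($K = 76 - -240 = 76 + 240 = 316$)
$K R = 316 \cdot 290 = 91640$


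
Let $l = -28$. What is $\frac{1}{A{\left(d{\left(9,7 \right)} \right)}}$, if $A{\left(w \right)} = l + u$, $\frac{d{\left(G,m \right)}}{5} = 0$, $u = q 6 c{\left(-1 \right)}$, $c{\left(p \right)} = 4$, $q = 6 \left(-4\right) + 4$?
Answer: $- \frac{1}{508} \approx -0.0019685$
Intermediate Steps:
$q = -20$ ($q = -24 + 4 = -20$)
$u = -480$ ($u = \left(-20\right) 6 \cdot 4 = \left(-120\right) 4 = -480$)
$d{\left(G,m \right)} = 0$ ($d{\left(G,m \right)} = 5 \cdot 0 = 0$)
$A{\left(w \right)} = -508$ ($A{\left(w \right)} = -28 - 480 = -508$)
$\frac{1}{A{\left(d{\left(9,7 \right)} \right)}} = \frac{1}{-508} = - \frac{1}{508}$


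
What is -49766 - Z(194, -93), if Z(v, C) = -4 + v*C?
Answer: -31720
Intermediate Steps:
Z(v, C) = -4 + C*v
-49766 - Z(194, -93) = -49766 - (-4 - 93*194) = -49766 - (-4 - 18042) = -49766 - 1*(-18046) = -49766 + 18046 = -31720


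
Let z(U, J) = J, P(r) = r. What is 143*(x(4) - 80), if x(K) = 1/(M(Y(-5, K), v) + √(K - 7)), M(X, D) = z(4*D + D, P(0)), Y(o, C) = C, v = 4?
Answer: -11440 - 143*I*√3/3 ≈ -11440.0 - 82.561*I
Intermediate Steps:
M(X, D) = 0
x(K) = (-7 + K)^(-½) (x(K) = 1/(0 + √(K - 7)) = 1/(0 + √(-7 + K)) = 1/(√(-7 + K)) = (-7 + K)^(-½))
143*(x(4) - 80) = 143*((-7 + 4)^(-½) - 80) = 143*((-3)^(-½) - 80) = 143*(-I*√3/3 - 80) = 143*(-80 - I*√3/3) = -11440 - 143*I*√3/3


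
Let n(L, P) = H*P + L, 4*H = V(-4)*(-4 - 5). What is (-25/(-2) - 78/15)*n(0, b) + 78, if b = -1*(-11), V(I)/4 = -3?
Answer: 22461/10 ≈ 2246.1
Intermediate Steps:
V(I) = -12 (V(I) = 4*(-3) = -12)
H = 27 (H = (-12*(-4 - 5))/4 = (-12*(-9))/4 = (1/4)*108 = 27)
b = 11
n(L, P) = L + 27*P (n(L, P) = 27*P + L = L + 27*P)
(-25/(-2) - 78/15)*n(0, b) + 78 = (-25/(-2) - 78/15)*(0 + 27*11) + 78 = (-25*(-1/2) - 78*1/15)*(0 + 297) + 78 = (25/2 - 26/5)*297 + 78 = (73/10)*297 + 78 = 21681/10 + 78 = 22461/10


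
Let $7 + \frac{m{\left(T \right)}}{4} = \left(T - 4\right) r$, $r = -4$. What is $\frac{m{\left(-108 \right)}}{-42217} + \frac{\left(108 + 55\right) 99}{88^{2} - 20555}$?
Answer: $- \frac{100550619}{77263141} \approx -1.3014$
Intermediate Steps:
$m{\left(T \right)} = 36 - 16 T$ ($m{\left(T \right)} = -28 + 4 \left(T - 4\right) \left(-4\right) = -28 + 4 \left(-4 + T\right) \left(-4\right) = -28 + 4 \left(16 - 4 T\right) = -28 - \left(-64 + 16 T\right) = 36 - 16 T$)
$\frac{m{\left(-108 \right)}}{-42217} + \frac{\left(108 + 55\right) 99}{88^{2} - 20555} = \frac{36 - -1728}{-42217} + \frac{\left(108 + 55\right) 99}{88^{2} - 20555} = \left(36 + 1728\right) \left(- \frac{1}{42217}\right) + \frac{163 \cdot 99}{7744 - 20555} = 1764 \left(- \frac{1}{42217}\right) + \frac{16137}{-12811} = - \frac{252}{6031} + 16137 \left(- \frac{1}{12811}\right) = - \frac{252}{6031} - \frac{16137}{12811} = - \frac{100550619}{77263141}$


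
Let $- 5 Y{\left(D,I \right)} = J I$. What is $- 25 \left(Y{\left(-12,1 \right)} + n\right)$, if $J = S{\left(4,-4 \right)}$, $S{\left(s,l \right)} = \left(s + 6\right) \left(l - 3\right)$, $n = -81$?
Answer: $1675$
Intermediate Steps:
$S{\left(s,l \right)} = \left(-3 + l\right) \left(6 + s\right)$ ($S{\left(s,l \right)} = \left(6 + s\right) \left(-3 + l\right) = \left(-3 + l\right) \left(6 + s\right)$)
$J = -70$ ($J = -18 - 12 + 6 \left(-4\right) - 16 = -18 - 12 - 24 - 16 = -70$)
$Y{\left(D,I \right)} = 14 I$ ($Y{\left(D,I \right)} = - \frac{\left(-70\right) I}{5} = 14 I$)
$- 25 \left(Y{\left(-12,1 \right)} + n\right) = - 25 \left(14 \cdot 1 - 81\right) = - 25 \left(14 - 81\right) = \left(-25\right) \left(-67\right) = 1675$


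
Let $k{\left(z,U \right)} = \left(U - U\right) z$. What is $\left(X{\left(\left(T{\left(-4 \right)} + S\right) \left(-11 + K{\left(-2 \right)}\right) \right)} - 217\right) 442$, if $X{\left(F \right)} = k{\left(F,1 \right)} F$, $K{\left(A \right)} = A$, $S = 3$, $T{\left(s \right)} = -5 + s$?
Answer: $-95914$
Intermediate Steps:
$k{\left(z,U \right)} = 0$ ($k{\left(z,U \right)} = 0 z = 0$)
$X{\left(F \right)} = 0$ ($X{\left(F \right)} = 0 F = 0$)
$\left(X{\left(\left(T{\left(-4 \right)} + S\right) \left(-11 + K{\left(-2 \right)}\right) \right)} - 217\right) 442 = \left(0 - 217\right) 442 = \left(-217\right) 442 = -95914$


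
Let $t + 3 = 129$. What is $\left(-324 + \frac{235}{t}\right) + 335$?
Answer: $\frac{1621}{126} \approx 12.865$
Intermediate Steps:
$t = 126$ ($t = -3 + 129 = 126$)
$\left(-324 + \frac{235}{t}\right) + 335 = \left(-324 + \frac{235}{126}\right) + 335 = - \frac{40589}{126} + 335 = \frac{1621}{126}$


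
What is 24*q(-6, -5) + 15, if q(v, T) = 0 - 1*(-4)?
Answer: 111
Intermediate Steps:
q(v, T) = 4 (q(v, T) = 0 + 4 = 4)
24*q(-6, -5) + 15 = 24*4 + 15 = 96 + 15 = 111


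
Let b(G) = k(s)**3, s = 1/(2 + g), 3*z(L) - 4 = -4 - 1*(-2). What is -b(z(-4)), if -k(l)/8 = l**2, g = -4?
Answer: 8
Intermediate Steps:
z(L) = 2/3 (z(L) = 4/3 + (-4 - 1*(-2))/3 = 4/3 + (-4 + 2)/3 = 4/3 + (1/3)*(-2) = 4/3 - 2/3 = 2/3)
s = -1/2 (s = 1/(2 - 4) = 1/(-2) = -1/2 ≈ -0.50000)
k(l) = -8*l**2
b(G) = -8 (b(G) = (-8*(-1/2)**2)**3 = (-8*1/4)**3 = (-2)**3 = -8)
-b(z(-4)) = -1*(-8) = 8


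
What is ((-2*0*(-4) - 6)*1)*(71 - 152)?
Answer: 486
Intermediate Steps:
((-2*0*(-4) - 6)*1)*(71 - 152) = ((0*(-4) - 6)*1)*(-81) = ((0 - 6)*1)*(-81) = -6*1*(-81) = -6*(-81) = 486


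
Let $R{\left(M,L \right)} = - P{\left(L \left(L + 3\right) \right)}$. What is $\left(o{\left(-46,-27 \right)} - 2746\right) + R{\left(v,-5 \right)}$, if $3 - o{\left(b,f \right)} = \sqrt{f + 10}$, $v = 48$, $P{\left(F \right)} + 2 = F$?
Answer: $-2751 - i \sqrt{17} \approx -2751.0 - 4.1231 i$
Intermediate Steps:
$P{\left(F \right)} = -2 + F$
$R{\left(M,L \right)} = 2 - L \left(3 + L\right)$ ($R{\left(M,L \right)} = - (-2 + L \left(L + 3\right)) = - (-2 + L \left(3 + L\right)) = 2 - L \left(3 + L\right)$)
$o{\left(b,f \right)} = 3 - \sqrt{10 + f}$ ($o{\left(b,f \right)} = 3 - \sqrt{f + 10} = 3 - \sqrt{10 + f}$)
$\left(o{\left(-46,-27 \right)} - 2746\right) + R{\left(v,-5 \right)} = \left(\left(3 - \sqrt{10 - 27}\right) - 2746\right) + \left(2 - - 5 \left(3 - 5\right)\right) = \left(\left(3 - \sqrt{-17}\right) - 2746\right) + \left(2 - \left(-5\right) \left(-2\right)\right) = \left(\left(3 - i \sqrt{17}\right) - 2746\right) + \left(2 - 10\right) = \left(\left(3 - i \sqrt{17}\right) - 2746\right) - 8 = \left(-2743 - i \sqrt{17}\right) - 8 = -2751 - i \sqrt{17}$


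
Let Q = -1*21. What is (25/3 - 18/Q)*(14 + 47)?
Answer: 11773/21 ≈ 560.62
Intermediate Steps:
Q = -21
(25/3 - 18/Q)*(14 + 47) = (25/3 - 18/(-21))*(14 + 47) = (25*(⅓) - 18*(-1/21))*61 = (25/3 + 6/7)*61 = (193/21)*61 = 11773/21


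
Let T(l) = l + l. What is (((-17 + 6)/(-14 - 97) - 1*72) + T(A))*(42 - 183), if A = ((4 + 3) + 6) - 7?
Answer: 312503/37 ≈ 8446.0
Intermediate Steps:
A = 6 (A = (7 + 6) - 7 = 13 - 7 = 6)
T(l) = 2*l
(((-17 + 6)/(-14 - 97) - 1*72) + T(A))*(42 - 183) = (((-17 + 6)/(-14 - 97) - 1*72) + 2*6)*(42 - 183) = ((-11/(-111) - 72) + 12)*(-141) = ((-11*(-1/111) - 72) + 12)*(-141) = ((11/111 - 72) + 12)*(-141) = (-7981/111 + 12)*(-141) = -6649/111*(-141) = 312503/37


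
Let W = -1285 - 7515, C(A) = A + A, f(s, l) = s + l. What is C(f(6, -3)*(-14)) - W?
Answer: 8716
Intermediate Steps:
f(s, l) = l + s
C(A) = 2*A
W = -8800
C(f(6, -3)*(-14)) - W = 2*((-3 + 6)*(-14)) - 1*(-8800) = 2*(3*(-14)) + 8800 = 2*(-42) + 8800 = -84 + 8800 = 8716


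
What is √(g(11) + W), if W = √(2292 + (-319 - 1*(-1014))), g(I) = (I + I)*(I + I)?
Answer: √(484 + √2987) ≈ 23.209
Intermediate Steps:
g(I) = 4*I² (g(I) = (2*I)*(2*I) = 4*I²)
W = √2987 (W = √(2292 + (-319 + 1014)) = √(2292 + 695) = √2987 ≈ 54.653)
√(g(11) + W) = √(4*11² + √2987) = √(4*121 + √2987) = √(484 + √2987)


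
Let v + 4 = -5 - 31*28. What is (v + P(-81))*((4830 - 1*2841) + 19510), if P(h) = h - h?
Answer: -18854623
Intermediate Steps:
v = -877 (v = -4 + (-5 - 31*28) = -4 + (-5 - 868) = -4 - 873 = -877)
P(h) = 0
(v + P(-81))*((4830 - 1*2841) + 19510) = (-877 + 0)*((4830 - 1*2841) + 19510) = -877*((4830 - 2841) + 19510) = -877*(1989 + 19510) = -877*21499 = -18854623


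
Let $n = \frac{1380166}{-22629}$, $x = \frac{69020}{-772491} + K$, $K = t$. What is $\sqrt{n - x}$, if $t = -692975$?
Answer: $\frac{\sqrt{23526345457174298142203229}}{5826899613} \approx 832.42$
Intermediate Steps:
$K = -692975$
$x = - \frac{535317019745}{772491}$ ($x = \frac{69020}{-772491} - 692975 = 69020 \left(- \frac{1}{772491}\right) - 692975 = - \frac{69020}{772491} - 692975 = - \frac{535317019745}{772491} \approx -6.9298 \cdot 10^{5}$)
$n = - \frac{1380166}{22629}$ ($n = 1380166 \left(- \frac{1}{22629}\right) = - \frac{1380166}{22629} \approx -60.991$)
$\sqrt{n - x} = \sqrt{- \frac{1380166}{22629} - - \frac{535317019745}{772491}} = \sqrt{- \frac{1380166}{22629} + \frac{535317019745}{772491}} = \sqrt{\frac{4037540891332033}{5826899613}} = \frac{\sqrt{23526345457174298142203229}}{5826899613}$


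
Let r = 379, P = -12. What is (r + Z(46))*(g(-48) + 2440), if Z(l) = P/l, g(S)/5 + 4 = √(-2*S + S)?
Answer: 21080620/23 + 174220*√3/23 ≈ 9.2967e+5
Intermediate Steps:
g(S) = -20 + 5*√(-S) (g(S) = -20 + 5*√(-2*S + S) = -20 + 5*√(-S))
Z(l) = -12/l
(r + Z(46))*(g(-48) + 2440) = (379 - 12/46)*((-20 + 5*√(-1*(-48))) + 2440) = (379 - 12*1/46)*((-20 + 5*√48) + 2440) = (379 - 6/23)*((-20 + 5*(4*√3)) + 2440) = 8711*((-20 + 20*√3) + 2440)/23 = 8711*(2420 + 20*√3)/23 = 21080620/23 + 174220*√3/23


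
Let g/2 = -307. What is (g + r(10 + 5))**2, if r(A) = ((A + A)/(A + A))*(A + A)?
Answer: 341056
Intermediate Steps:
g = -614 (g = 2*(-307) = -614)
r(A) = 2*A (r(A) = ((2*A)/((2*A)))*(2*A) = ((2*A)*(1/(2*A)))*(2*A) = 1*(2*A) = 2*A)
(g + r(10 + 5))**2 = (-614 + 2*(10 + 5))**2 = (-614 + 2*15)**2 = (-614 + 30)**2 = (-584)**2 = 341056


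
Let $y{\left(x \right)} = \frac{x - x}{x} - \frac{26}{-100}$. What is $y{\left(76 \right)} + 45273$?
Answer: $\frac{2263663}{50} \approx 45273.0$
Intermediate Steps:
$y{\left(x \right)} = \frac{13}{50}$ ($y{\left(x \right)} = \frac{0}{x} - - \frac{13}{50} = 0 + \frac{13}{50} = \frac{13}{50}$)
$y{\left(76 \right)} + 45273 = \frac{13}{50} + 45273 = \frac{2263663}{50}$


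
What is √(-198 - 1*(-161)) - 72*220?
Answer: -15840 + I*√37 ≈ -15840.0 + 6.0828*I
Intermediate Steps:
√(-198 - 1*(-161)) - 72*220 = √(-198 + 161) - 15840 = √(-37) - 15840 = I*√37 - 15840 = -15840 + I*√37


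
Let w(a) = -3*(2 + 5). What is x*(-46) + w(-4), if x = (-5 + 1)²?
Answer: -757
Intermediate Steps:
w(a) = -21 (w(a) = -3*7 = -21)
x = 16 (x = (-4)² = 16)
x*(-46) + w(-4) = 16*(-46) - 21 = -736 - 21 = -757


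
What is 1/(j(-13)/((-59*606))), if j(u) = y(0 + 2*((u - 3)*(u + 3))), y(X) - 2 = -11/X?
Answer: -11441280/629 ≈ -18190.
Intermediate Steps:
y(X) = 2 - 11/X
j(u) = 2 - 11/(2*(-3 + u)*(3 + u)) (j(u) = 2 - 11/(0 + 2*((u - 3)*(u + 3))) = 2 - 11/(0 + 2*((-3 + u)*(3 + u))) = 2 - 11/(0 + 2*(-3 + u)*(3 + u)) = 2 - 11*1/(2*(-3 + u)*(3 + u)) = 2 - 11/(2*(-3 + u)*(3 + u)))
1/(j(-13)/((-59*606))) = 1/(((-47 + 4*(-13)²)/(2*(-9 + (-13)²)))/((-59*606))) = 1/(((-47 + 4*169)/(2*(-9 + 169)))/(-35754)) = 1/(((½)*(-47 + 676)/160)*(-1/35754)) = 1/(((½)*(1/160)*629)*(-1/35754)) = 1/((629/320)*(-1/35754)) = 1/(-629/11441280) = -11441280/629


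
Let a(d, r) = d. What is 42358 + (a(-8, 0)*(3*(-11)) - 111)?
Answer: 42511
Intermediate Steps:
42358 + (a(-8, 0)*(3*(-11)) - 111) = 42358 + (-24*(-11) - 111) = 42358 + (-8*(-33) - 111) = 42358 + (264 - 111) = 42358 + 153 = 42511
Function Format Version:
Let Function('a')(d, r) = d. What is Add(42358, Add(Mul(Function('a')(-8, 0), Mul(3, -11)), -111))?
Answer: 42511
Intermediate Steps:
Add(42358, Add(Mul(Function('a')(-8, 0), Mul(3, -11)), -111)) = Add(42358, Add(Mul(-8, Mul(3, -11)), -111)) = Add(42358, Add(Mul(-8, -33), -111)) = Add(42358, Add(264, -111)) = Add(42358, 153) = 42511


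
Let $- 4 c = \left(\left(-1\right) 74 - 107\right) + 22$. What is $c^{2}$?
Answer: $\frac{25281}{16} \approx 1580.1$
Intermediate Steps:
$c = \frac{159}{4}$ ($c = - \frac{\left(\left(-1\right) 74 - 107\right) + 22}{4} = - \frac{\left(-74 - 107\right) + 22}{4} = - \frac{-181 + 22}{4} = \left(- \frac{1}{4}\right) \left(-159\right) = \frac{159}{4} \approx 39.75$)
$c^{2} = \left(\frac{159}{4}\right)^{2} = \frac{25281}{16}$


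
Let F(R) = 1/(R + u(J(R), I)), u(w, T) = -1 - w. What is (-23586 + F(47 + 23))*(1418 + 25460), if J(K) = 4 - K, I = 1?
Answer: -85582481702/135 ≈ -6.3394e+8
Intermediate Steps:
F(R) = 1/(-5 + 2*R) (F(R) = 1/(R + (-1 - (4 - R))) = 1/(R + (-1 + (-4 + R))) = 1/(R + (-5 + R)) = 1/(-5 + 2*R))
(-23586 + F(47 + 23))*(1418 + 25460) = (-23586 + 1/(-5 + 2*(47 + 23)))*(1418 + 25460) = (-23586 + 1/(-5 + 2*70))*26878 = (-23586 + 1/(-5 + 140))*26878 = (-23586 + 1/135)*26878 = -3184109/135*26878 = -85582481702/135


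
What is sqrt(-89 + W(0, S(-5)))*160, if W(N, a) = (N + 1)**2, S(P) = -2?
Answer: 320*I*sqrt(22) ≈ 1500.9*I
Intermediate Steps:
W(N, a) = (1 + N)**2
sqrt(-89 + W(0, S(-5)))*160 = sqrt(-89 + (1 + 0)**2)*160 = sqrt(-89 + 1**2)*160 = sqrt(-89 + 1)*160 = sqrt(-88)*160 = (2*I*sqrt(22))*160 = 320*I*sqrt(22)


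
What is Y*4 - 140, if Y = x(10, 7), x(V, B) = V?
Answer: -100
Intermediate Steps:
Y = 10
Y*4 - 140 = 10*4 - 140 = 40 - 140 = -100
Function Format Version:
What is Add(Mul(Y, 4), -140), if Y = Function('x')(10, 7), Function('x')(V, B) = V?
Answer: -100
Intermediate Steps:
Y = 10
Add(Mul(Y, 4), -140) = Add(Mul(10, 4), -140) = Add(40, -140) = -100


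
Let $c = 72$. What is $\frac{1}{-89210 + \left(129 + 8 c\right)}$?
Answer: $- \frac{1}{88505} \approx -1.1299 \cdot 10^{-5}$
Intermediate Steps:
$\frac{1}{-89210 + \left(129 + 8 c\right)} = \frac{1}{-89210 + \left(129 + 8 \cdot 72\right)} = \frac{1}{-89210 + \left(129 + 576\right)} = \frac{1}{-89210 + 705} = \frac{1}{-88505} = - \frac{1}{88505}$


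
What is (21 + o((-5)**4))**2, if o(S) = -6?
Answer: 225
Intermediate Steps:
(21 + o((-5)**4))**2 = (21 - 6)**2 = 15**2 = 225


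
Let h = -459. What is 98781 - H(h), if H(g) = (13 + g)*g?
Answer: -105933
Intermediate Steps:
H(g) = g*(13 + g)
98781 - H(h) = 98781 - (-459)*(13 - 459) = 98781 - (-459)*(-446) = 98781 - 1*204714 = 98781 - 204714 = -105933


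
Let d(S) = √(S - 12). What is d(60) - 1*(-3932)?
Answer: 3932 + 4*√3 ≈ 3938.9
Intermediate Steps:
d(S) = √(-12 + S)
d(60) - 1*(-3932) = √(-12 + 60) - 1*(-3932) = √48 + 3932 = 4*√3 + 3932 = 3932 + 4*√3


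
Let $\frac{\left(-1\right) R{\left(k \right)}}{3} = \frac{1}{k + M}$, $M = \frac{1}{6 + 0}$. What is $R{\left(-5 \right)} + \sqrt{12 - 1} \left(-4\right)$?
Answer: $\frac{18}{29} - 4 \sqrt{11} \approx -12.646$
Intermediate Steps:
$M = \frac{1}{6} \approx 0.16667$
$R{\left(k \right)} = - \frac{3}{\frac{1}{6} + k}$ ($R{\left(k \right)} = - \frac{3}{k + \frac{1}{6}} = - \frac{3}{\frac{1}{6} + k}$)
$R{\left(-5 \right)} + \sqrt{12 - 1} \left(-4\right) = - \frac{18}{1 + 6 \left(-5\right)} + \sqrt{12 - 1} \left(-4\right) = - \frac{18}{1 - 30} + \sqrt{11} \left(-4\right) = - \frac{18}{-29} - 4 \sqrt{11} = \left(-18\right) \left(- \frac{1}{29}\right) - 4 \sqrt{11} = \frac{18}{29} - 4 \sqrt{11}$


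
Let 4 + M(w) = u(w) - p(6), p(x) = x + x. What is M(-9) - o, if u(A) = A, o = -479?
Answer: 454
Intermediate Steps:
p(x) = 2*x
M(w) = -16 + w (M(w) = -4 + (w - 2*6) = -4 + (w - 1*12) = -4 + (w - 12) = -4 + (-12 + w) = -16 + w)
M(-9) - o = (-16 - 9) - 1*(-479) = -25 + 479 = 454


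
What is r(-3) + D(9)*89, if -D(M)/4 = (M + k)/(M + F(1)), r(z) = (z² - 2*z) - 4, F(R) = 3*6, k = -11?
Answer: 1009/27 ≈ 37.370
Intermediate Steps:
F(R) = 18
r(z) = -4 + z² - 2*z
D(M) = -4*(-11 + M)/(18 + M) (D(M) = -4*(M - 11)/(M + 18) = -4*(-11 + M)/(18 + M))
r(-3) + D(9)*89 = (-4 + (-3)² - 2*(-3)) + (4*(11 - 1*9)/(18 + 9))*89 = (-4 + 9 + 6) + (4*(11 - 9)/27)*89 = 11 + (4*(1/27)*2)*89 = 11 + (8/27)*89 = 11 + 712/27 = 1009/27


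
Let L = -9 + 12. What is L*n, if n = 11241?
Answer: 33723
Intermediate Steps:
L = 3
L*n = 3*11241 = 33723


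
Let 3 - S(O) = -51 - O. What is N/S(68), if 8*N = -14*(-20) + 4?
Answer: 71/244 ≈ 0.29098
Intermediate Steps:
N = 71/2 (N = (-14*(-20) + 4)/8 = (280 + 4)/8 = (1/8)*284 = 71/2 ≈ 35.500)
S(O) = 54 + O (S(O) = 3 - (-51 - O) = 3 + (51 + O) = 54 + O)
N/S(68) = 71/(2*(54 + 68)) = (71/2)/122 = (71/2)*(1/122) = 71/244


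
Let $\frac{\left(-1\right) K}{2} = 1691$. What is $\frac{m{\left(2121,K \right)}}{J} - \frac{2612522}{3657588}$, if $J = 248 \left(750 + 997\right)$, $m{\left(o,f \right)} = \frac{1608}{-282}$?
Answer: $- \frac{151135935569}{211589720133} \approx -0.71429$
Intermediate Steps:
$K = -3382$ ($K = \left(-2\right) 1691 = -3382$)
$m{\left(o,f \right)} = - \frac{268}{47}$ ($m{\left(o,f \right)} = 1608 \left(- \frac{1}{282}\right) = - \frac{268}{47}$)
$J = 433256$ ($J = 248 \cdot 1747 = 433256$)
$\frac{m{\left(2121,K \right)}}{J} - \frac{2612522}{3657588} = - \frac{268}{47 \cdot 433256} - \frac{2612522}{3657588} = \left(- \frac{268}{47}\right) \frac{1}{433256} - \frac{118751}{166254} = - \frac{67}{5090758} - \frac{118751}{166254} = - \frac{151135935569}{211589720133}$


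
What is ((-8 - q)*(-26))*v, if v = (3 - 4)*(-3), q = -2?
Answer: 468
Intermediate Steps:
v = 3 (v = -1*(-3) = 3)
((-8 - q)*(-26))*v = ((-8 - 1*(-2))*(-26))*3 = ((-8 + 2)*(-26))*3 = -6*(-26)*3 = 156*3 = 468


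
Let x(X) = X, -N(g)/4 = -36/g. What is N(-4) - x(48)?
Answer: -84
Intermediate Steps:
N(g) = 144/g (N(g) = -(-144)/g = 144/g)
N(-4) - x(48) = 144/(-4) - 1*48 = 144*(-1/4) - 48 = -36 - 48 = -84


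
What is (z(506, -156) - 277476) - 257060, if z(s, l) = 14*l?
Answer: -536720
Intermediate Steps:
(z(506, -156) - 277476) - 257060 = (14*(-156) - 277476) - 257060 = (-2184 - 277476) - 257060 = -279660 - 257060 = -536720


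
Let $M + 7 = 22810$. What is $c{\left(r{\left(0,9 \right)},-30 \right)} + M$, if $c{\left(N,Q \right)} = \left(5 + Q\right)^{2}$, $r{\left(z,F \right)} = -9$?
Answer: $23428$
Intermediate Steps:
$M = 22803$ ($M = -7 + 22810 = 22803$)
$c{\left(r{\left(0,9 \right)},-30 \right)} + M = \left(5 - 30\right)^{2} + 22803 = \left(-25\right)^{2} + 22803 = 625 + 22803 = 23428$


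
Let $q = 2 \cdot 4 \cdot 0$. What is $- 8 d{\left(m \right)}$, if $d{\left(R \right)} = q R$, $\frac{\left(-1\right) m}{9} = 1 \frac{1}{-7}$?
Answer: $0$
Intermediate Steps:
$m = \frac{9}{7}$ ($m = - 9 \cdot 1 \frac{1}{-7} = - 9 \cdot 1 \left(- \frac{1}{7}\right) = \left(-9\right) \left(- \frac{1}{7}\right) = \frac{9}{7} \approx 1.2857$)
$q = 0$ ($q = 8 \cdot 0 = 0$)
$d{\left(R \right)} = 0$ ($d{\left(R \right)} = 0 R = 0$)
$- 8 d{\left(m \right)} = \left(-8\right) 0 = 0$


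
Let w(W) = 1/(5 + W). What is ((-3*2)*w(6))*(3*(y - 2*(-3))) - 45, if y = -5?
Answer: -513/11 ≈ -46.636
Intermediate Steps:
((-3*2)*w(6))*(3*(y - 2*(-3))) - 45 = ((-3*2)/(5 + 6))*(3*(-5 - 2*(-3))) - 45 = (-6/11)*(3*(-5 + 6)) - 45 = (-6*1/11)*(3*1) - 45 = -6/11*3 - 45 = -18/11 - 45 = -513/11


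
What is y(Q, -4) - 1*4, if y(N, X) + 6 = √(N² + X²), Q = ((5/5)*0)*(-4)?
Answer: -6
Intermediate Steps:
Q = 0 (Q = ((5*(⅕))*0)*(-4) = (1*0)*(-4) = 0*(-4) = 0)
y(N, X) = -6 + √(N² + X²)
y(Q, -4) - 1*4 = (-6 + √(0² + (-4)²)) - 1*4 = (-6 + √(0 + 16)) - 4 = (-6 + √16) - 4 = (-6 + 4) - 4 = -2 - 4 = -6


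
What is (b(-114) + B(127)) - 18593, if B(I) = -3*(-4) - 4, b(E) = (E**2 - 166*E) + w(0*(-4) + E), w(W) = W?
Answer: 13221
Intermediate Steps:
b(E) = E**2 - 165*E (b(E) = (E**2 - 166*E) + (0*(-4) + E) = (E**2 - 166*E) + (0 + E) = (E**2 - 166*E) + E = E**2 - 165*E)
B(I) = 8 (B(I) = 12 - 4 = 8)
(b(-114) + B(127)) - 18593 = (-114*(-165 - 114) + 8) - 18593 = (-114*(-279) + 8) - 18593 = (31806 + 8) - 18593 = 31814 - 18593 = 13221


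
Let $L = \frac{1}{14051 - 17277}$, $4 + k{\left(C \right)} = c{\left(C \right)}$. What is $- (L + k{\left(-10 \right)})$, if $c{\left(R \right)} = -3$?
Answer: $\frac{22583}{3226} \approx 7.0003$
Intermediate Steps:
$k{\left(C \right)} = -7$ ($k{\left(C \right)} = -4 - 3 = -7$)
$L = - \frac{1}{3226}$ ($L = \frac{1}{-3226} = - \frac{1}{3226} \approx -0.00030998$)
$- (L + k{\left(-10 \right)}) = - (- \frac{1}{3226} - 7) = \left(-1\right) \left(- \frac{22583}{3226}\right) = \frac{22583}{3226}$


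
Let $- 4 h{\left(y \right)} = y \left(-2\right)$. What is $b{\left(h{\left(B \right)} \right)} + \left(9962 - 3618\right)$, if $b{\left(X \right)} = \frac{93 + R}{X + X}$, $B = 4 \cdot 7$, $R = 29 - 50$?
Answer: $\frac{44426}{7} \approx 6346.6$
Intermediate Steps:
$R = -21$
$B = 28$
$h{\left(y \right)} = \frac{y}{2}$ ($h{\left(y \right)} = - \frac{y \left(-2\right)}{4} = - \frac{\left(-2\right) y}{4} = \frac{y}{2}$)
$b{\left(X \right)} = \frac{36}{X}$ ($b{\left(X \right)} = \frac{93 - 21}{X + X} = \frac{72}{2 X} = 72 \frac{1}{2 X} = \frac{36}{X}$)
$b{\left(h{\left(B \right)} \right)} + \left(9962 - 3618\right) = \frac{36}{\frac{1}{2} \cdot 28} + \left(9962 - 3618\right) = \frac{36}{14} + \left(9962 - 3618\right) = 36 \cdot \frac{1}{14} + 6344 = \frac{18}{7} + 6344 = \frac{44426}{7}$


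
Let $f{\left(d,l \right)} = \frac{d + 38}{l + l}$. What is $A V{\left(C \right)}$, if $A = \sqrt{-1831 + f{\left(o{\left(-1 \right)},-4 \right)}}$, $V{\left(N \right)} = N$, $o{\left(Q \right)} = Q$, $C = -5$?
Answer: $- \frac{5 i \sqrt{29370}}{4} \approx - 214.22 i$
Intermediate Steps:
$f{\left(d,l \right)} = \frac{38 + d}{2 l}$
$A = \frac{i \sqrt{29370}}{4}$ ($A = \sqrt{-1831 + \frac{38 - 1}{2 \left(-4\right)}} = \sqrt{-1831 + \frac{1}{2} \left(- \frac{1}{4}\right) 37} = \sqrt{-1831 - \frac{37}{8}} = \sqrt{- \frac{14685}{8}} = \frac{i \sqrt{29370}}{4} \approx 42.844 i$)
$A V{\left(C \right)} = \frac{i \sqrt{29370}}{4} \left(-5\right) = - \frac{5 i \sqrt{29370}}{4}$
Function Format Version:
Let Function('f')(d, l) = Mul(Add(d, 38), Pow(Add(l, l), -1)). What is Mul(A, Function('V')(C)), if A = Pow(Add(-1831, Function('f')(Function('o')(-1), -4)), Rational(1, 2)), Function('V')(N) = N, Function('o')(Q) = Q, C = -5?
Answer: Mul(Rational(-5, 4), I, Pow(29370, Rational(1, 2))) ≈ Mul(-214.22, I)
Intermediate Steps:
Function('f')(d, l) = Mul(Rational(1, 2), Pow(l, -1), Add(38, d)) (Function('f')(d, l) = Mul(Add(38, d), Pow(Mul(2, l), -1)) = Mul(Add(38, d), Mul(Rational(1, 2), Pow(l, -1))) = Mul(Rational(1, 2), Pow(l, -1), Add(38, d)))
A = Mul(Rational(1, 4), I, Pow(29370, Rational(1, 2))) (A = Pow(Add(-1831, Mul(Rational(1, 2), Pow(-4, -1), Add(38, -1))), Rational(1, 2)) = Pow(Add(-1831, Mul(Rational(1, 2), Rational(-1, 4), 37)), Rational(1, 2)) = Pow(Add(-1831, Rational(-37, 8)), Rational(1, 2)) = Pow(Rational(-14685, 8), Rational(1, 2)) = Mul(Rational(1, 4), I, Pow(29370, Rational(1, 2))) ≈ Mul(42.844, I))
Mul(A, Function('V')(C)) = Mul(Mul(Rational(1, 4), I, Pow(29370, Rational(1, 2))), -5) = Mul(Rational(-5, 4), I, Pow(29370, Rational(1, 2)))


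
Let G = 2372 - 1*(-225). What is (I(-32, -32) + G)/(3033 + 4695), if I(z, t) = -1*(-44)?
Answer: 2641/7728 ≈ 0.34174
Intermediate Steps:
I(z, t) = 44
G = 2597 (G = 2372 + 225 = 2597)
(I(-32, -32) + G)/(3033 + 4695) = (44 + 2597)/(3033 + 4695) = 2641/7728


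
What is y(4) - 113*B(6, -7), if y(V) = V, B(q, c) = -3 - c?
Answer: -448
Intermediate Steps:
y(4) - 113*B(6, -7) = 4 - 113*(-3 - 1*(-7)) = 4 - 113*(-3 + 7) = 4 - 113*4 = 4 - 452 = -448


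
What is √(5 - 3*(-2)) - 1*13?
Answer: -13 + √11 ≈ -9.6834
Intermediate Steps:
√(5 - 3*(-2)) - 1*13 = √(5 + 6) - 13 = √11 - 13 = -13 + √11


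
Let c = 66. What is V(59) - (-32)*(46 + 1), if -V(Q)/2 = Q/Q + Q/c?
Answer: 49507/33 ≈ 1500.2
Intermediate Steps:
V(Q) = -2 - Q/33 (V(Q) = -2*(Q/Q + Q/66) = -2*(1 + Q*(1/66)) = -2*(1 + Q/66) = -2 - Q/33)
V(59) - (-32)*(46 + 1) = (-2 - 1/33*59) - (-32)*(46 + 1) = (-2 - 59/33) - (-32)*47 = -125/33 - 1*(-1504) = -125/33 + 1504 = 49507/33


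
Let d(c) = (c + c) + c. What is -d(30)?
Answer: -90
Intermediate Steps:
d(c) = 3*c (d(c) = 2*c + c = 3*c)
-d(30) = -3*30 = -1*90 = -90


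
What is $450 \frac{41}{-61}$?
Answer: $- \frac{18450}{61} \approx -302.46$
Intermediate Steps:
$450 \frac{41}{-61} = 450 \cdot 41 \left(- \frac{1}{61}\right) = 450 \left(- \frac{41}{61}\right) = - \frac{18450}{61}$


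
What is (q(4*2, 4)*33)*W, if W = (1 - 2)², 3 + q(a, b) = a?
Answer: 165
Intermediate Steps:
q(a, b) = -3 + a
W = 1 (W = (-1)² = 1)
(q(4*2, 4)*33)*W = ((-3 + 4*2)*33)*1 = ((-3 + 8)*33)*1 = (5*33)*1 = 165*1 = 165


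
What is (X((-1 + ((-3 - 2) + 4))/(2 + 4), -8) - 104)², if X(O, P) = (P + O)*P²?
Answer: 3655744/9 ≈ 4.0619e+5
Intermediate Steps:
X(O, P) = P²*(O + P) (X(O, P) = (O + P)*P² = P²*(O + P))
(X((-1 + ((-3 - 2) + 4))/(2 + 4), -8) - 104)² = ((-8)²*((-1 + ((-3 - 2) + 4))/(2 + 4) - 8) - 104)² = (64*((-1 + (-5 + 4))/6 - 8) - 104)² = (64*((-1 - 1)*(⅙) - 8) - 104)² = (64*(-2*⅙ - 8) - 104)² = (64*(-⅓ - 8) - 104)² = (64*(-25/3) - 104)² = (-1600/3 - 104)² = (-1912/3)² = 3655744/9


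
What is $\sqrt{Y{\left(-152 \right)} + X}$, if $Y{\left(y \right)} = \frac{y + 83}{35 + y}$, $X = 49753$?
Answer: $\frac{\sqrt{75675210}}{39} \approx 223.06$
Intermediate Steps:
$Y{\left(y \right)} = \frac{83 + y}{35 + y}$
$\sqrt{Y{\left(-152 \right)} + X} = \sqrt{\frac{83 - 152}{35 - 152} + 49753} = \sqrt{\frac{1}{-117} \left(-69\right) + 49753} = \sqrt{\left(- \frac{1}{117}\right) \left(-69\right) + 49753} = \sqrt{\frac{23}{39} + 49753} = \sqrt{\frac{1940390}{39}} = \frac{\sqrt{75675210}}{39}$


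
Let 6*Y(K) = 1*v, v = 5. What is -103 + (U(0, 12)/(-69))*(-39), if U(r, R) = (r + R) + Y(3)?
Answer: -13213/138 ≈ -95.746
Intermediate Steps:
Y(K) = 5/6 (Y(K) = (1*5)/6 = (1/6)*5 = 5/6)
U(r, R) = 5/6 + R + r (U(r, R) = (r + R) + 5/6 = (R + r) + 5/6 = 5/6 + R + r)
-103 + (U(0, 12)/(-69))*(-39) = -103 + ((5/6 + 12 + 0)/(-69))*(-39) = -103 + ((77/6)*(-1/69))*(-39) = -103 - 77/414*(-39) = -103 + 1001/138 = -13213/138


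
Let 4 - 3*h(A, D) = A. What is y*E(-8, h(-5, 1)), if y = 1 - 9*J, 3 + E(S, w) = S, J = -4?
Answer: -407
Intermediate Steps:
h(A, D) = 4/3 - A/3
E(S, w) = -3 + S
y = 37 (y = 1 - 9*(-4) = 1 + 36 = 37)
y*E(-8, h(-5, 1)) = 37*(-3 - 8) = 37*(-11) = -407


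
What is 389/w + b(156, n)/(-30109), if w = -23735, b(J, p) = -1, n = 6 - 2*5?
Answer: -11688666/714637115 ≈ -0.016356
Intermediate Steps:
n = -4 (n = 6 - 10 = -4)
389/w + b(156, n)/(-30109) = 389/(-23735) - 1/(-30109) = 389*(-1/23735) - 1*(-1/30109) = -389/23735 + 1/30109 = -11688666/714637115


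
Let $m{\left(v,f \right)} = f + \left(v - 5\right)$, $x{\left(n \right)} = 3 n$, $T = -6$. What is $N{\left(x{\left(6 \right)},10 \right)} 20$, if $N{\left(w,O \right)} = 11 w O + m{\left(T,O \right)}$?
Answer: $39580$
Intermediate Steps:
$m{\left(v,f \right)} = -5 + f + v$ ($m{\left(v,f \right)} = f + \left(-5 + v\right) = -5 + f + v$)
$N{\left(w,O \right)} = -11 + O + 11 O w$ ($N{\left(w,O \right)} = 11 w O - \left(11 - O\right) = 11 O w + \left(-11 + O\right) = -11 + O + 11 O w$)
$N{\left(x{\left(6 \right)},10 \right)} 20 = \left(-11 + 10 + 11 \cdot 10 \cdot 3 \cdot 6\right) 20 = \left(-11 + 10 + 11 \cdot 10 \cdot 18\right) 20 = \left(-11 + 10 + 1980\right) 20 = 1979 \cdot 20 = 39580$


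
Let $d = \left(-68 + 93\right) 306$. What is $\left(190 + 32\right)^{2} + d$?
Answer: $56934$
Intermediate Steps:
$d = 7650$ ($d = 25 \cdot 306 = 7650$)
$\left(190 + 32\right)^{2} + d = \left(190 + 32\right)^{2} + 7650 = 222^{2} + 7650 = 49284 + 7650 = 56934$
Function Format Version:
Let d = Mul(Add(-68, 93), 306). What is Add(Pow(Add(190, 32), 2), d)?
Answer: 56934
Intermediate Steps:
d = 7650 (d = Mul(25, 306) = 7650)
Add(Pow(Add(190, 32), 2), d) = Add(Pow(Add(190, 32), 2), 7650) = Add(Pow(222, 2), 7650) = Add(49284, 7650) = 56934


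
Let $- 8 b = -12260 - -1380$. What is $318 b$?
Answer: $432480$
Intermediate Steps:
$b = 1360$ ($b = - \frac{-12260 - -1380}{8} = - \frac{-12260 + 1380}{8} = \left(- \frac{1}{8}\right) \left(-10880\right) = 1360$)
$318 b = 318 \cdot 1360 = 432480$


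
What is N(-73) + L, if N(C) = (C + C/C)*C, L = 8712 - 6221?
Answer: 7747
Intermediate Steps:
L = 2491
N(C) = C*(1 + C) (N(C) = (C + 1)*C = (1 + C)*C = C*(1 + C))
N(-73) + L = -73*(1 - 73) + 2491 = -73*(-72) + 2491 = 5256 + 2491 = 7747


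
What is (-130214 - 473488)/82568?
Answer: -301851/41284 ≈ -7.3116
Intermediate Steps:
(-130214 - 473488)/82568 = -603702*1/82568 = -301851/41284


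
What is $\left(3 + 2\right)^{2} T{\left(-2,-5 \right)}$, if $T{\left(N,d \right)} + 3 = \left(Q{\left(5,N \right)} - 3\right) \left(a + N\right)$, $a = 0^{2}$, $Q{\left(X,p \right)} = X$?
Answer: $-175$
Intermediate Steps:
$a = 0$
$T{\left(N,d \right)} = -3 + 2 N$ ($T{\left(N,d \right)} = -3 + \left(5 - 3\right) \left(0 + N\right) = -3 + 2 N$)
$\left(3 + 2\right)^{2} T{\left(-2,-5 \right)} = \left(3 + 2\right)^{2} \left(-3 + 2 \left(-2\right)\right) = 5^{2} \left(-3 - 4\right) = 25 \left(-7\right) = -175$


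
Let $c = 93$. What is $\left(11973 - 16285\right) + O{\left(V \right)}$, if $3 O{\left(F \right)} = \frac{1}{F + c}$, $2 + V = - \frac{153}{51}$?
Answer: $- \frac{1138367}{264} \approx -4312.0$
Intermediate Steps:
$V = -5$ ($V = -2 - \frac{153}{51} = -2 - 3 = -5$)
$O{\left(F \right)} = \frac{1}{3 \left(93 + F\right)}$ ($O{\left(F \right)} = \frac{1}{3 \left(F + 93\right)} = \frac{1}{3 \left(93 + F\right)}$)
$\left(11973 - 16285\right) + O{\left(V \right)} = \left(11973 - 16285\right) + \frac{1}{3 \left(93 - 5\right)} = -4312 + \frac{1}{3 \cdot 88} = -4312 + \frac{1}{3} \cdot \frac{1}{88} = -4312 + \frac{1}{264} = - \frac{1138367}{264}$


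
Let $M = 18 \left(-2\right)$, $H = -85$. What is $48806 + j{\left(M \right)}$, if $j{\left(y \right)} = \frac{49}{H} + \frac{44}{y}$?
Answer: $\frac{37335214}{765} \approx 48804.0$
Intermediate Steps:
$M = -36$
$j{\left(y \right)} = - \frac{49}{85} + \frac{44}{y}$ ($j{\left(y \right)} = \frac{49}{-85} + \frac{44}{y} = 49 \left(- \frac{1}{85}\right) + \frac{44}{y} = - \frac{49}{85} + \frac{44}{y}$)
$48806 + j{\left(M \right)} = 48806 + \left(- \frac{49}{85} + \frac{44}{-36}\right) = 48806 + \left(- \frac{49}{85} + 44 \left(- \frac{1}{36}\right)\right) = 48806 - \frac{1376}{765} = \frac{37335214}{765}$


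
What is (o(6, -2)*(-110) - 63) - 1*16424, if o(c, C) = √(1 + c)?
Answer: -16487 - 110*√7 ≈ -16778.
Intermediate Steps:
(o(6, -2)*(-110) - 63) - 1*16424 = (√(1 + 6)*(-110) - 63) - 1*16424 = (√7*(-110) - 63) - 16424 = (-110*√7 - 63) - 16424 = (-63 - 110*√7) - 16424 = -16487 - 110*√7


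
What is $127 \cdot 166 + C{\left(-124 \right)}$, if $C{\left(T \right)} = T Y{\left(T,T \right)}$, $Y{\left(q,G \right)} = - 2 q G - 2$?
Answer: $3834578$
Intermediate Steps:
$Y{\left(q,G \right)} = -2 - 2 G q$ ($Y{\left(q,G \right)} = - 2 G q - 2 = -2 - 2 G q$)
$C{\left(T \right)} = T \left(-2 - 2 T^{2}\right)$ ($C{\left(T \right)} = T \left(-2 - 2 T T\right) = T \left(-2 - 2 T^{2}\right)$)
$127 \cdot 166 + C{\left(-124 \right)} = 127 \cdot 166 - - 248 \left(1 + \left(-124\right)^{2}\right) = 21082 - - 248 \left(1 + 15376\right) = 21082 - \left(-248\right) 15377 = 21082 + 3813496 = 3834578$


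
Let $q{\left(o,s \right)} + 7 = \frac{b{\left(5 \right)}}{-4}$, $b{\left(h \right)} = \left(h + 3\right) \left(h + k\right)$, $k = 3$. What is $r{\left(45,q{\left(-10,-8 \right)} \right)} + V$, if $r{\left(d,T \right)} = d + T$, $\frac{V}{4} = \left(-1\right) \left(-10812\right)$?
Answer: $43270$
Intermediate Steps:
$b{\left(h \right)} = \left(3 + h\right)^{2}$ ($b{\left(h \right)} = \left(h + 3\right) \left(h + 3\right) = \left(3 + h\right) \left(3 + h\right) = \left(3 + h\right)^{2}$)
$q{\left(o,s \right)} = -23$ ($q{\left(o,s \right)} = -7 + \frac{9 + 5^{2} + 6 \cdot 5}{-4} = -7 + \left(9 + 25 + 30\right) \left(- \frac{1}{4}\right) = -7 + 64 \left(- \frac{1}{4}\right) = -7 - 16 = -23$)
$V = 43248$ ($V = 4 \left(\left(-1\right) \left(-10812\right)\right) = 4 \cdot 10812 = 43248$)
$r{\left(d,T \right)} = T + d$
$r{\left(45,q{\left(-10,-8 \right)} \right)} + V = \left(-23 + 45\right) + 43248 = 22 + 43248 = 43270$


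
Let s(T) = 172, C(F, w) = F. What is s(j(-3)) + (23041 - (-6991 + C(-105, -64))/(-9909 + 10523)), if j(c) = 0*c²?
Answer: 7129939/307 ≈ 23225.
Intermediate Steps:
j(c) = 0
s(j(-3)) + (23041 - (-6991 + C(-105, -64))/(-9909 + 10523)) = 172 + (23041 - (-6991 - 105)/(-9909 + 10523)) = 172 + (23041 - (-7096)/614) = 172 + (23041 - 1*(-3548/307)) = 172 + (23041 + 3548/307) = 172 + 7077135/307 = 7129939/307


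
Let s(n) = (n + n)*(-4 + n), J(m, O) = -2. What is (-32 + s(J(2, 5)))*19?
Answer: -152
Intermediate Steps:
s(n) = 2*n*(-4 + n) (s(n) = (2*n)*(-4 + n) = 2*n*(-4 + n))
(-32 + s(J(2, 5)))*19 = (-32 + 2*(-2)*(-4 - 2))*19 = (-32 + 2*(-2)*(-6))*19 = (-32 + 24)*19 = -8*19 = -152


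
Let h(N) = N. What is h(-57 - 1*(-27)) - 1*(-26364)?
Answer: 26334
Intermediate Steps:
h(-57 - 1*(-27)) - 1*(-26364) = (-57 - 1*(-27)) - 1*(-26364) = (-57 + 27) + 26364 = -30 + 26364 = 26334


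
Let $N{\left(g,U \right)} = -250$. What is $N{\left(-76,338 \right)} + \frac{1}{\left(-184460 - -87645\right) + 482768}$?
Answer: $- \frac{96488249}{385953} \approx -250.0$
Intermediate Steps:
$N{\left(-76,338 \right)} + \frac{1}{\left(-184460 - -87645\right) + 482768} = -250 + \frac{1}{\left(-184460 - -87645\right) + 482768} = -250 + \frac{1}{\left(-184460 + 87645\right) + 482768} = -250 + \frac{1}{-96815 + 482768} = -250 + \frac{1}{385953} = - \frac{96488249}{385953}$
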